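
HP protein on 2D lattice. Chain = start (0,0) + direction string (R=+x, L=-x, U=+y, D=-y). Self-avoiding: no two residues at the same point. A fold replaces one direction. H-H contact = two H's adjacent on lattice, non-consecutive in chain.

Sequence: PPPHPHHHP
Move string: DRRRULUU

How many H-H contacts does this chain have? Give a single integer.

Answer: 1

Derivation:
Positions: [(0, 0), (0, -1), (1, -1), (2, -1), (3, -1), (3, 0), (2, 0), (2, 1), (2, 2)]
H-H contact: residue 3 @(2,-1) - residue 6 @(2, 0)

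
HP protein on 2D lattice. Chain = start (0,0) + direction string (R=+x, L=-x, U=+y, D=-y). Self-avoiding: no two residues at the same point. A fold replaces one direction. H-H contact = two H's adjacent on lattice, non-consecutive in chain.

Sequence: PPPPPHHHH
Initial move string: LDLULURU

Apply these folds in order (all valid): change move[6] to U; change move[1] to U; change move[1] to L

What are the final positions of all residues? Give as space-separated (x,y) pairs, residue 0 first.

Answer: (0,0) (-1,0) (-2,0) (-3,0) (-3,1) (-4,1) (-4,2) (-4,3) (-4,4)

Derivation:
Initial moves: LDLULURU
Fold: move[6]->U => LDLULUUU (positions: [(0, 0), (-1, 0), (-1, -1), (-2, -1), (-2, 0), (-3, 0), (-3, 1), (-3, 2), (-3, 3)])
Fold: move[1]->U => LULULUUU (positions: [(0, 0), (-1, 0), (-1, 1), (-2, 1), (-2, 2), (-3, 2), (-3, 3), (-3, 4), (-3, 5)])
Fold: move[1]->L => LLLULUUU (positions: [(0, 0), (-1, 0), (-2, 0), (-3, 0), (-3, 1), (-4, 1), (-4, 2), (-4, 3), (-4, 4)])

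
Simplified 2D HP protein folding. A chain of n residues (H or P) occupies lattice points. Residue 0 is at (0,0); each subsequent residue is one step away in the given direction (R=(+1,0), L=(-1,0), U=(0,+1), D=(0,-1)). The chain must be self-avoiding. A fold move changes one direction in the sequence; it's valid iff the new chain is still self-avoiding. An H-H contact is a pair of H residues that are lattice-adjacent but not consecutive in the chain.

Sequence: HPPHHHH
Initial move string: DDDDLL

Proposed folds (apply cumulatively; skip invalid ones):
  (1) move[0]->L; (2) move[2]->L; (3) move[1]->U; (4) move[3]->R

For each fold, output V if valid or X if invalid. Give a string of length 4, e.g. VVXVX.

Initial: DDDDLL -> [(0, 0), (0, -1), (0, -2), (0, -3), (0, -4), (-1, -4), (-2, -4)]
Fold 1: move[0]->L => LDDDLL VALID
Fold 2: move[2]->L => LDLDLL VALID
Fold 3: move[1]->U => LULDLL VALID
Fold 4: move[3]->R => LULRLL INVALID (collision), skipped

Answer: VVVX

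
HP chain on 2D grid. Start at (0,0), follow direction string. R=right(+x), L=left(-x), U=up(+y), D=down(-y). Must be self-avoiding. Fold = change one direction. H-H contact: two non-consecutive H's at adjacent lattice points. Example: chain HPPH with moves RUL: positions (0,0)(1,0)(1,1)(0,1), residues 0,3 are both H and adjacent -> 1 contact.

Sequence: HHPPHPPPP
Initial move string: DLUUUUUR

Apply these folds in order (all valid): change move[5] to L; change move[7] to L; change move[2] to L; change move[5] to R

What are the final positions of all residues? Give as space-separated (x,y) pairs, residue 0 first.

Answer: (0,0) (0,-1) (-1,-1) (-2,-1) (-2,0) (-2,1) (-1,1) (-1,2) (-2,2)

Derivation:
Initial moves: DLUUUUUR
Fold: move[5]->L => DLUUULUR (positions: [(0, 0), (0, -1), (-1, -1), (-1, 0), (-1, 1), (-1, 2), (-2, 2), (-2, 3), (-1, 3)])
Fold: move[7]->L => DLUUULUL (positions: [(0, 0), (0, -1), (-1, -1), (-1, 0), (-1, 1), (-1, 2), (-2, 2), (-2, 3), (-3, 3)])
Fold: move[2]->L => DLLUULUL (positions: [(0, 0), (0, -1), (-1, -1), (-2, -1), (-2, 0), (-2, 1), (-3, 1), (-3, 2), (-4, 2)])
Fold: move[5]->R => DLLUURUL (positions: [(0, 0), (0, -1), (-1, -1), (-2, -1), (-2, 0), (-2, 1), (-1, 1), (-1, 2), (-2, 2)])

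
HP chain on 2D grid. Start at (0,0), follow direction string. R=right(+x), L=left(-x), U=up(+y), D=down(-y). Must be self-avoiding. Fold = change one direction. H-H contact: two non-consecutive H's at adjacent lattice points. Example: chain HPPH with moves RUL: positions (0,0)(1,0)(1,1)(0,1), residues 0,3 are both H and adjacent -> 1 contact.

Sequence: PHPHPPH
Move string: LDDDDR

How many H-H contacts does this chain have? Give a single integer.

Answer: 0

Derivation:
Positions: [(0, 0), (-1, 0), (-1, -1), (-1, -2), (-1, -3), (-1, -4), (0, -4)]
No H-H contacts found.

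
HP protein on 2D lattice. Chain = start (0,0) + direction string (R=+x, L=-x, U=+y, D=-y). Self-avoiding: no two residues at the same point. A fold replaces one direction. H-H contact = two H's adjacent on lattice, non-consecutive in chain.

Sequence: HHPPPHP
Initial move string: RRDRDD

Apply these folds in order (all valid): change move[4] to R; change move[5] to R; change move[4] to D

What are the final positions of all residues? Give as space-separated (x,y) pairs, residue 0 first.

Answer: (0,0) (1,0) (2,0) (2,-1) (3,-1) (3,-2) (4,-2)

Derivation:
Initial moves: RRDRDD
Fold: move[4]->R => RRDRRD (positions: [(0, 0), (1, 0), (2, 0), (2, -1), (3, -1), (4, -1), (4, -2)])
Fold: move[5]->R => RRDRRR (positions: [(0, 0), (1, 0), (2, 0), (2, -1), (3, -1), (4, -1), (5, -1)])
Fold: move[4]->D => RRDRDR (positions: [(0, 0), (1, 0), (2, 0), (2, -1), (3, -1), (3, -2), (4, -2)])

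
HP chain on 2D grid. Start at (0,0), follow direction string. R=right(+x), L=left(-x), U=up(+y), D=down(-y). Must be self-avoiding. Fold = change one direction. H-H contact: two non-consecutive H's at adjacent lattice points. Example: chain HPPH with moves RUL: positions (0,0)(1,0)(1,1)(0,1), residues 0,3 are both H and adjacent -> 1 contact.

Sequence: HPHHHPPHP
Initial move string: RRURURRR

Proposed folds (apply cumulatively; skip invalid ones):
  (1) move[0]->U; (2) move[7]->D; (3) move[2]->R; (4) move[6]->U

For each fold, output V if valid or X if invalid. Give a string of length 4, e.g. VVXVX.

Initial: RRURURRR -> [(0, 0), (1, 0), (2, 0), (2, 1), (3, 1), (3, 2), (4, 2), (5, 2), (6, 2)]
Fold 1: move[0]->U => URURURRR VALID
Fold 2: move[7]->D => URURURRD VALID
Fold 3: move[2]->R => URRRURRD VALID
Fold 4: move[6]->U => URRRURUD INVALID (collision), skipped

Answer: VVVX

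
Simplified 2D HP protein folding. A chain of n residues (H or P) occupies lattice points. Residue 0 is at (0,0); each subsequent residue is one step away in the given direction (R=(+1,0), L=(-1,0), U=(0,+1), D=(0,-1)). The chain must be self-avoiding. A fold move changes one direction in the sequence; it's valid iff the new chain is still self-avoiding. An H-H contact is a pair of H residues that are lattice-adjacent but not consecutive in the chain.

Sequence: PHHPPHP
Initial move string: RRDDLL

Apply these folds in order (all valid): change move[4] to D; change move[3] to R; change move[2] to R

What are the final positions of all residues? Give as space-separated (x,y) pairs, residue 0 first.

Answer: (0,0) (1,0) (2,0) (3,0) (4,0) (4,-1) (3,-1)

Derivation:
Initial moves: RRDDLL
Fold: move[4]->D => RRDDDL (positions: [(0, 0), (1, 0), (2, 0), (2, -1), (2, -2), (2, -3), (1, -3)])
Fold: move[3]->R => RRDRDL (positions: [(0, 0), (1, 0), (2, 0), (2, -1), (3, -1), (3, -2), (2, -2)])
Fold: move[2]->R => RRRRDL (positions: [(0, 0), (1, 0), (2, 0), (3, 0), (4, 0), (4, -1), (3, -1)])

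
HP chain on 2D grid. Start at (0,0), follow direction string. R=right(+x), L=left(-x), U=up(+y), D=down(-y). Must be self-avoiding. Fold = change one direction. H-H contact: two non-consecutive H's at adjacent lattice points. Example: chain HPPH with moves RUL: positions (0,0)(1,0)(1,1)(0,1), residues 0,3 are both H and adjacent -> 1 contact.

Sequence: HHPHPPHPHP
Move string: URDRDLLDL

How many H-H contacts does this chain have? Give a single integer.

Positions: [(0, 0), (0, 1), (1, 1), (1, 0), (2, 0), (2, -1), (1, -1), (0, -1), (0, -2), (-1, -2)]
H-H contact: residue 0 @(0,0) - residue 3 @(1, 0)
H-H contact: residue 3 @(1,0) - residue 6 @(1, -1)

Answer: 2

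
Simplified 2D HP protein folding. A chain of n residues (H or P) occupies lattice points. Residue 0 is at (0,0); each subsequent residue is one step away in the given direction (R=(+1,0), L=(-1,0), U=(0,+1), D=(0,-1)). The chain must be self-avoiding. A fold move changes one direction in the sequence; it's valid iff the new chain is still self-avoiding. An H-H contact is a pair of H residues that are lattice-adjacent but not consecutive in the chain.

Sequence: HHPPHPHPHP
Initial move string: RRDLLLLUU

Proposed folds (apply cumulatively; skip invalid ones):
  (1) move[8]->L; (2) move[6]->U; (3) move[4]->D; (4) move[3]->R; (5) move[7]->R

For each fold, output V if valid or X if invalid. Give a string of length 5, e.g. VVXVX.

Answer: VVXXX

Derivation:
Initial: RRDLLLLUU -> [(0, 0), (1, 0), (2, 0), (2, -1), (1, -1), (0, -1), (-1, -1), (-2, -1), (-2, 0), (-2, 1)]
Fold 1: move[8]->L => RRDLLLLUL VALID
Fold 2: move[6]->U => RRDLLLUUL VALID
Fold 3: move[4]->D => RRDLDLUUL INVALID (collision), skipped
Fold 4: move[3]->R => RRDRLLUUL INVALID (collision), skipped
Fold 5: move[7]->R => RRDLLLURL INVALID (collision), skipped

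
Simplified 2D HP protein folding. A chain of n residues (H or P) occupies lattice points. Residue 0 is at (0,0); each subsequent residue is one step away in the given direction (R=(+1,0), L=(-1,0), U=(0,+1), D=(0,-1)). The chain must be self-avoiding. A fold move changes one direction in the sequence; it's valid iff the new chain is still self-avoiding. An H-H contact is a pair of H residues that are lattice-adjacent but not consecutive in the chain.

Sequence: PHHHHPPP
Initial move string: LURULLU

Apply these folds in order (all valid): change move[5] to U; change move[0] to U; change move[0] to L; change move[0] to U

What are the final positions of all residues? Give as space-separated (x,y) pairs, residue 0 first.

Initial moves: LURULLU
Fold: move[5]->U => LURULUU (positions: [(0, 0), (-1, 0), (-1, 1), (0, 1), (0, 2), (-1, 2), (-1, 3), (-1, 4)])
Fold: move[0]->U => UURULUU (positions: [(0, 0), (0, 1), (0, 2), (1, 2), (1, 3), (0, 3), (0, 4), (0, 5)])
Fold: move[0]->L => LURULUU (positions: [(0, 0), (-1, 0), (-1, 1), (0, 1), (0, 2), (-1, 2), (-1, 3), (-1, 4)])
Fold: move[0]->U => UURULUU (positions: [(0, 0), (0, 1), (0, 2), (1, 2), (1, 3), (0, 3), (0, 4), (0, 5)])

Answer: (0,0) (0,1) (0,2) (1,2) (1,3) (0,3) (0,4) (0,5)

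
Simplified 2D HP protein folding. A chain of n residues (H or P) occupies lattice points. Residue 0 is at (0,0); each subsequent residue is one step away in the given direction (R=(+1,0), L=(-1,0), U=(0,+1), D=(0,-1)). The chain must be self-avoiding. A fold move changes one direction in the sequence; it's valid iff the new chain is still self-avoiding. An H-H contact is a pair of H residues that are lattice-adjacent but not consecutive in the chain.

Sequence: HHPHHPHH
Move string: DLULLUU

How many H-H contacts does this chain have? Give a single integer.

Positions: [(0, 0), (0, -1), (-1, -1), (-1, 0), (-2, 0), (-3, 0), (-3, 1), (-3, 2)]
H-H contact: residue 0 @(0,0) - residue 3 @(-1, 0)

Answer: 1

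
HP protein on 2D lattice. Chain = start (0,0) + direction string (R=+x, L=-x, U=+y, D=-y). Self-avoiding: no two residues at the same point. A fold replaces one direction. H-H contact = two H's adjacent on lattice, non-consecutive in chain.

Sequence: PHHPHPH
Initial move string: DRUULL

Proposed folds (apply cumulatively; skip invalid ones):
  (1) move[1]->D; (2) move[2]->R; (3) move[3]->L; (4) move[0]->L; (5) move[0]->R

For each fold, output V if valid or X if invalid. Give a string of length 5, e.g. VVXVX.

Initial: DRUULL -> [(0, 0), (0, -1), (1, -1), (1, 0), (1, 1), (0, 1), (-1, 1)]
Fold 1: move[1]->D => DDUULL INVALID (collision), skipped
Fold 2: move[2]->R => DRRULL INVALID (collision), skipped
Fold 3: move[3]->L => DRULLL INVALID (collision), skipped
Fold 4: move[0]->L => LRUULL INVALID (collision), skipped
Fold 5: move[0]->R => RRUULL VALID

Answer: XXXXV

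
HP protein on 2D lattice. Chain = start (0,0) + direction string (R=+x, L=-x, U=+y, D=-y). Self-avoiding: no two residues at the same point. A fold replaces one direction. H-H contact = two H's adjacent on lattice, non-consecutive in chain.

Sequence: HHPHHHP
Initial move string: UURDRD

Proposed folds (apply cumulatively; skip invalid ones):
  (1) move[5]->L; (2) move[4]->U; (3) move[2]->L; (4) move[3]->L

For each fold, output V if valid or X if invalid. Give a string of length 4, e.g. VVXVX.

Answer: XXXX

Derivation:
Initial: UURDRD -> [(0, 0), (0, 1), (0, 2), (1, 2), (1, 1), (2, 1), (2, 0)]
Fold 1: move[5]->L => UURDRL INVALID (collision), skipped
Fold 2: move[4]->U => UURDUD INVALID (collision), skipped
Fold 3: move[2]->L => UULDRD INVALID (collision), skipped
Fold 4: move[3]->L => UURLRD INVALID (collision), skipped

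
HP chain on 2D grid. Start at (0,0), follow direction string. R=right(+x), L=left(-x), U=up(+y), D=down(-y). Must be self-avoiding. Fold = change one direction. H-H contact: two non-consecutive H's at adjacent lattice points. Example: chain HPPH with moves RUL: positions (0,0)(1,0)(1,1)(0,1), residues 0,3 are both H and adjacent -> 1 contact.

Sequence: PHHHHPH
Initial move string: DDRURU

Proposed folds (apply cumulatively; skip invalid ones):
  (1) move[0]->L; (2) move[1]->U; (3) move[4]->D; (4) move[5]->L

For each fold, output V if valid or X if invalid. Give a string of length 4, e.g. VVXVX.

Initial: DDRURU -> [(0, 0), (0, -1), (0, -2), (1, -2), (1, -1), (2, -1), (2, 0)]
Fold 1: move[0]->L => LDRURU INVALID (collision), skipped
Fold 2: move[1]->U => DURURU INVALID (collision), skipped
Fold 3: move[4]->D => DDRUDU INVALID (collision), skipped
Fold 4: move[5]->L => DDRURL INVALID (collision), skipped

Answer: XXXX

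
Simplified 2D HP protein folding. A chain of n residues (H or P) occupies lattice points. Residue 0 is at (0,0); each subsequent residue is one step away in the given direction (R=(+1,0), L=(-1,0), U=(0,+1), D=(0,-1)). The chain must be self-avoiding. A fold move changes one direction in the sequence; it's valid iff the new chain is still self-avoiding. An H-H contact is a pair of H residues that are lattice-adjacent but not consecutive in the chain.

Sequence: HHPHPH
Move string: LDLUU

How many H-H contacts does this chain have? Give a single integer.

Answer: 0

Derivation:
Positions: [(0, 0), (-1, 0), (-1, -1), (-2, -1), (-2, 0), (-2, 1)]
No H-H contacts found.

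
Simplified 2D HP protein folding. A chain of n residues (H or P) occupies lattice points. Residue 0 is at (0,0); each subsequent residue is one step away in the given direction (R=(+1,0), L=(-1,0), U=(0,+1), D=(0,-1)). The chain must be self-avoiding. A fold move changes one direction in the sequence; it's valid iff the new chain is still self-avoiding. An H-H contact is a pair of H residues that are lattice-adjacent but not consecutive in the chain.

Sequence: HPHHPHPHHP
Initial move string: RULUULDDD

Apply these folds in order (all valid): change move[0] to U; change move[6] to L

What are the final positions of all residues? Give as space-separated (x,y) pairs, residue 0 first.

Answer: (0,0) (0,1) (0,2) (-1,2) (-1,3) (-1,4) (-2,4) (-3,4) (-3,3) (-3,2)

Derivation:
Initial moves: RULUULDDD
Fold: move[0]->U => UULUULDDD (positions: [(0, 0), (0, 1), (0, 2), (-1, 2), (-1, 3), (-1, 4), (-2, 4), (-2, 3), (-2, 2), (-2, 1)])
Fold: move[6]->L => UULUULLDD (positions: [(0, 0), (0, 1), (0, 2), (-1, 2), (-1, 3), (-1, 4), (-2, 4), (-3, 4), (-3, 3), (-3, 2)])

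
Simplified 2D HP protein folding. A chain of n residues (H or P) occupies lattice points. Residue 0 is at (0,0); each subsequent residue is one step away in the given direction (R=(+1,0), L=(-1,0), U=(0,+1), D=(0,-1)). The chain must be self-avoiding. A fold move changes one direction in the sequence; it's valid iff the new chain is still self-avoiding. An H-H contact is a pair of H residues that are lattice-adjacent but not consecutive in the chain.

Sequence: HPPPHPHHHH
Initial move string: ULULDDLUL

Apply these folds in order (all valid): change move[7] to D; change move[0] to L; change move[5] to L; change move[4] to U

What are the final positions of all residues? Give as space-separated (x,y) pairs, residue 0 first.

Initial moves: ULULDDLUL
Fold: move[7]->D => ULULDDLDL (positions: [(0, 0), (0, 1), (-1, 1), (-1, 2), (-2, 2), (-2, 1), (-2, 0), (-3, 0), (-3, -1), (-4, -1)])
Fold: move[0]->L => LLULDDLDL (positions: [(0, 0), (-1, 0), (-2, 0), (-2, 1), (-3, 1), (-3, 0), (-3, -1), (-4, -1), (-4, -2), (-5, -2)])
Fold: move[5]->L => LLULDLLDL (positions: [(0, 0), (-1, 0), (-2, 0), (-2, 1), (-3, 1), (-3, 0), (-4, 0), (-5, 0), (-5, -1), (-6, -1)])
Fold: move[4]->U => LLULULLDL (positions: [(0, 0), (-1, 0), (-2, 0), (-2, 1), (-3, 1), (-3, 2), (-4, 2), (-5, 2), (-5, 1), (-6, 1)])

Answer: (0,0) (-1,0) (-2,0) (-2,1) (-3,1) (-3,2) (-4,2) (-5,2) (-5,1) (-6,1)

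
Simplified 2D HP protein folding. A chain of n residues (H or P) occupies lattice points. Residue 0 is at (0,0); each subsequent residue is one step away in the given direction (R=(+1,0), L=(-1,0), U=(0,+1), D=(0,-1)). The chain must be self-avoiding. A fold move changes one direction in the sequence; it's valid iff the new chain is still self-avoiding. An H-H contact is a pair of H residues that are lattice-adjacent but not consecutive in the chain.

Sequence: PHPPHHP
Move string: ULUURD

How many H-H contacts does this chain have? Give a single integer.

Positions: [(0, 0), (0, 1), (-1, 1), (-1, 2), (-1, 3), (0, 3), (0, 2)]
No H-H contacts found.

Answer: 0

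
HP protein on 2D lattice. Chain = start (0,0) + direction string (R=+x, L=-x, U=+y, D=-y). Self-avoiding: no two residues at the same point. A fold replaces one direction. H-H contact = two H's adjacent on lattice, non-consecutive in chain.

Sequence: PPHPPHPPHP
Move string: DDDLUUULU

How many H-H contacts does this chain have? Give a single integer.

Answer: 1

Derivation:
Positions: [(0, 0), (0, -1), (0, -2), (0, -3), (-1, -3), (-1, -2), (-1, -1), (-1, 0), (-2, 0), (-2, 1)]
H-H contact: residue 2 @(0,-2) - residue 5 @(-1, -2)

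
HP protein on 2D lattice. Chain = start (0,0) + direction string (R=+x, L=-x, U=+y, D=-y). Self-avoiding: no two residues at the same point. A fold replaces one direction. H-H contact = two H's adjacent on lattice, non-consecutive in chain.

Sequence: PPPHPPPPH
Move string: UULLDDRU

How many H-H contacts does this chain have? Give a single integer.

Positions: [(0, 0), (0, 1), (0, 2), (-1, 2), (-2, 2), (-2, 1), (-2, 0), (-1, 0), (-1, 1)]
H-H contact: residue 3 @(-1,2) - residue 8 @(-1, 1)

Answer: 1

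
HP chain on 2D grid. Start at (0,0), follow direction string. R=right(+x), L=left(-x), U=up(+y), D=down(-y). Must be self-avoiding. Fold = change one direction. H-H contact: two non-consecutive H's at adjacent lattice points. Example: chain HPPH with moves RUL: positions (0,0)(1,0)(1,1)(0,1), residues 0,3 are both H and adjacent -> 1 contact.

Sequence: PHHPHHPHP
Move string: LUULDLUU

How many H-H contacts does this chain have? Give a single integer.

Positions: [(0, 0), (-1, 0), (-1, 1), (-1, 2), (-2, 2), (-2, 1), (-3, 1), (-3, 2), (-3, 3)]
H-H contact: residue 2 @(-1,1) - residue 5 @(-2, 1)
H-H contact: residue 4 @(-2,2) - residue 7 @(-3, 2)

Answer: 2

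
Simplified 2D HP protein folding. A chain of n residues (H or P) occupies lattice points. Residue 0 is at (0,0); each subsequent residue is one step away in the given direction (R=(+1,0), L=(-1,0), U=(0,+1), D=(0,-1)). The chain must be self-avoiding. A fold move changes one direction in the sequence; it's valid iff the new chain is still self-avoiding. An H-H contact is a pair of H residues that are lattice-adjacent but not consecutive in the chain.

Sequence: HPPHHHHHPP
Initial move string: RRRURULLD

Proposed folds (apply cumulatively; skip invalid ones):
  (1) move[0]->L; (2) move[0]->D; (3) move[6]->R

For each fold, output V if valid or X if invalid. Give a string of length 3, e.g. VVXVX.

Answer: XVX

Derivation:
Initial: RRRURULLD -> [(0, 0), (1, 0), (2, 0), (3, 0), (3, 1), (4, 1), (4, 2), (3, 2), (2, 2), (2, 1)]
Fold 1: move[0]->L => LRRURULLD INVALID (collision), skipped
Fold 2: move[0]->D => DRRURULLD VALID
Fold 3: move[6]->R => DRRURURLD INVALID (collision), skipped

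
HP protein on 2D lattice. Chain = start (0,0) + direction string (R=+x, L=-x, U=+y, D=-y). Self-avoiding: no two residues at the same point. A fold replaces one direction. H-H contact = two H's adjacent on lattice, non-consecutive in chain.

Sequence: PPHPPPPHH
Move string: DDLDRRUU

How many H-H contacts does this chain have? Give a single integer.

Answer: 1

Derivation:
Positions: [(0, 0), (0, -1), (0, -2), (-1, -2), (-1, -3), (0, -3), (1, -3), (1, -2), (1, -1)]
H-H contact: residue 2 @(0,-2) - residue 7 @(1, -2)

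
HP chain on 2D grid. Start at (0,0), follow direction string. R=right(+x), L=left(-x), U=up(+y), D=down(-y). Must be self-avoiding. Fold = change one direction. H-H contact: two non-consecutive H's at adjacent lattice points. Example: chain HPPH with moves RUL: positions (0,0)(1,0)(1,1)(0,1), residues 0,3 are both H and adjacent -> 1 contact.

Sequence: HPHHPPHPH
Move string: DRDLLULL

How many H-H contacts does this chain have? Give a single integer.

Answer: 0

Derivation:
Positions: [(0, 0), (0, -1), (1, -1), (1, -2), (0, -2), (-1, -2), (-1, -1), (-2, -1), (-3, -1)]
No H-H contacts found.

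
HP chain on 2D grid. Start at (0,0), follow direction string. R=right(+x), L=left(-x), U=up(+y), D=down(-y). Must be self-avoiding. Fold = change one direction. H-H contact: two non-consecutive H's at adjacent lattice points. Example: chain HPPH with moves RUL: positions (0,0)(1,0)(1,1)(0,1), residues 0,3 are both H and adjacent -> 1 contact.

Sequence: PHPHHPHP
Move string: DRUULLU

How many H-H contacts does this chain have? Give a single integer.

Answer: 0

Derivation:
Positions: [(0, 0), (0, -1), (1, -1), (1, 0), (1, 1), (0, 1), (-1, 1), (-1, 2)]
No H-H contacts found.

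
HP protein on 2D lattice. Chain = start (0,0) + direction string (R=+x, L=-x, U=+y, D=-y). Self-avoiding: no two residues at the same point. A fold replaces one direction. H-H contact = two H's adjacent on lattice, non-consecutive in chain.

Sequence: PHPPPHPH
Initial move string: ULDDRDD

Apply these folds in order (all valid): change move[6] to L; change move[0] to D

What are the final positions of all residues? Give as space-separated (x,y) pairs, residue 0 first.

Answer: (0,0) (0,-1) (-1,-1) (-1,-2) (-1,-3) (0,-3) (0,-4) (-1,-4)

Derivation:
Initial moves: ULDDRDD
Fold: move[6]->L => ULDDRDL (positions: [(0, 0), (0, 1), (-1, 1), (-1, 0), (-1, -1), (0, -1), (0, -2), (-1, -2)])
Fold: move[0]->D => DLDDRDL (positions: [(0, 0), (0, -1), (-1, -1), (-1, -2), (-1, -3), (0, -3), (0, -4), (-1, -4)])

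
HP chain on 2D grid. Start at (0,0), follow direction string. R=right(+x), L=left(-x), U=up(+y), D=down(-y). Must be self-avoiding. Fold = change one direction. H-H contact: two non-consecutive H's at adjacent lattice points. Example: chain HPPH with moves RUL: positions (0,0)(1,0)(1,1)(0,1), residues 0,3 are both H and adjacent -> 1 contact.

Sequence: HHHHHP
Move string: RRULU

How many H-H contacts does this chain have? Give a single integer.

Positions: [(0, 0), (1, 0), (2, 0), (2, 1), (1, 1), (1, 2)]
H-H contact: residue 1 @(1,0) - residue 4 @(1, 1)

Answer: 1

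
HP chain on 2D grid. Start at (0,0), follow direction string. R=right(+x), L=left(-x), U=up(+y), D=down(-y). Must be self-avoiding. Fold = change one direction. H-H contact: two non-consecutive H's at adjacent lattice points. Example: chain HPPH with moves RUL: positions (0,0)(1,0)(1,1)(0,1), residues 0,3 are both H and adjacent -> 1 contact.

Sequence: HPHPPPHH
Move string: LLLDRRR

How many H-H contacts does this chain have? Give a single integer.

Answer: 1

Derivation:
Positions: [(0, 0), (-1, 0), (-2, 0), (-3, 0), (-3, -1), (-2, -1), (-1, -1), (0, -1)]
H-H contact: residue 0 @(0,0) - residue 7 @(0, -1)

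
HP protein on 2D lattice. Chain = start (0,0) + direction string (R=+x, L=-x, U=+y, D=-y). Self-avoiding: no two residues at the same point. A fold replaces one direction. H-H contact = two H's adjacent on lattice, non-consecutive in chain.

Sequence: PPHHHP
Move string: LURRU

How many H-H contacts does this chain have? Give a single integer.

Positions: [(0, 0), (-1, 0), (-1, 1), (0, 1), (1, 1), (1, 2)]
No H-H contacts found.

Answer: 0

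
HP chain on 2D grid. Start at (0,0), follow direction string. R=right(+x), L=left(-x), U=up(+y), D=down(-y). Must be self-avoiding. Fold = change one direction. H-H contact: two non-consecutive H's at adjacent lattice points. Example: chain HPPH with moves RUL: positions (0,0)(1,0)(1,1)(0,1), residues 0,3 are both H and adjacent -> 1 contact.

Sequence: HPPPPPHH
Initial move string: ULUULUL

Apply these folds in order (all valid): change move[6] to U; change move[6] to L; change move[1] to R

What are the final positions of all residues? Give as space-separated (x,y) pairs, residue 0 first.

Initial moves: ULUULUL
Fold: move[6]->U => ULUULUU (positions: [(0, 0), (0, 1), (-1, 1), (-1, 2), (-1, 3), (-2, 3), (-2, 4), (-2, 5)])
Fold: move[6]->L => ULUULUL (positions: [(0, 0), (0, 1), (-1, 1), (-1, 2), (-1, 3), (-2, 3), (-2, 4), (-3, 4)])
Fold: move[1]->R => URUULUL (positions: [(0, 0), (0, 1), (1, 1), (1, 2), (1, 3), (0, 3), (0, 4), (-1, 4)])

Answer: (0,0) (0,1) (1,1) (1,2) (1,3) (0,3) (0,4) (-1,4)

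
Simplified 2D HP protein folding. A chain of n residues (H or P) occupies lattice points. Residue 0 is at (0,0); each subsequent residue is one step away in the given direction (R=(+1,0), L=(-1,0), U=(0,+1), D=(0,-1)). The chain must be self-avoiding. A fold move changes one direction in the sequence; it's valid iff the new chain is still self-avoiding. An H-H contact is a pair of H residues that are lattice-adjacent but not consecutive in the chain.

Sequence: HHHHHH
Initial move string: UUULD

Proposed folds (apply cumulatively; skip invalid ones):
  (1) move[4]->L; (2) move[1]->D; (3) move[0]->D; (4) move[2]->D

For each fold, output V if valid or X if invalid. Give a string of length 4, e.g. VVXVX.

Answer: VXXX

Derivation:
Initial: UUULD -> [(0, 0), (0, 1), (0, 2), (0, 3), (-1, 3), (-1, 2)]
Fold 1: move[4]->L => UUULL VALID
Fold 2: move[1]->D => UDULL INVALID (collision), skipped
Fold 3: move[0]->D => DUULL INVALID (collision), skipped
Fold 4: move[2]->D => UUDLL INVALID (collision), skipped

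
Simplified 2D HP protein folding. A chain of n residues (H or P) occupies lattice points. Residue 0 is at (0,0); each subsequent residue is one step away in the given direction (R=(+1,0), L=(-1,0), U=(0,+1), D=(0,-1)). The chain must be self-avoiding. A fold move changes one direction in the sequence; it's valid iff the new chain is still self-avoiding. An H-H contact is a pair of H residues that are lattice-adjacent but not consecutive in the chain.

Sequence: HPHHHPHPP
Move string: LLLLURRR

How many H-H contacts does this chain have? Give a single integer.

Positions: [(0, 0), (-1, 0), (-2, 0), (-3, 0), (-4, 0), (-4, 1), (-3, 1), (-2, 1), (-1, 1)]
H-H contact: residue 3 @(-3,0) - residue 6 @(-3, 1)

Answer: 1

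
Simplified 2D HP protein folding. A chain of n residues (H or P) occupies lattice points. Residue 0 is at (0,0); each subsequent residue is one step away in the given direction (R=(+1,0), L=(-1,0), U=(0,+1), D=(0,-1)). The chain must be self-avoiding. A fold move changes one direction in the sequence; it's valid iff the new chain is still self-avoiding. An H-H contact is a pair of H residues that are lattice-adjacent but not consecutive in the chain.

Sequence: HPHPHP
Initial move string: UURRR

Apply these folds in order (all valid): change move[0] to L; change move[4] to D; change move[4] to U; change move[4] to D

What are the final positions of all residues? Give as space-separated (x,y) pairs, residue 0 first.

Initial moves: UURRR
Fold: move[0]->L => LURRR (positions: [(0, 0), (-1, 0), (-1, 1), (0, 1), (1, 1), (2, 1)])
Fold: move[4]->D => LURRD (positions: [(0, 0), (-1, 0), (-1, 1), (0, 1), (1, 1), (1, 0)])
Fold: move[4]->U => LURRU (positions: [(0, 0), (-1, 0), (-1, 1), (0, 1), (1, 1), (1, 2)])
Fold: move[4]->D => LURRD (positions: [(0, 0), (-1, 0), (-1, 1), (0, 1), (1, 1), (1, 0)])

Answer: (0,0) (-1,0) (-1,1) (0,1) (1,1) (1,0)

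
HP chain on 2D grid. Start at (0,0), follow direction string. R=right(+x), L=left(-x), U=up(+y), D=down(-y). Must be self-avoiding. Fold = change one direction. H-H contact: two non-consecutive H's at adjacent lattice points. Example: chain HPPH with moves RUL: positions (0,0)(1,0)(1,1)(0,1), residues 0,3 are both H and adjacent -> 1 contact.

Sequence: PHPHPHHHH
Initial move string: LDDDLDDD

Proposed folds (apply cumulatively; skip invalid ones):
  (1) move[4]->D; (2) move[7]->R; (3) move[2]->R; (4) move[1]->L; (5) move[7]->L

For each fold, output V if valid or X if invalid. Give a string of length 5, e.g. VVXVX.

Answer: VVVXV

Derivation:
Initial: LDDDLDDD -> [(0, 0), (-1, 0), (-1, -1), (-1, -2), (-1, -3), (-2, -3), (-2, -4), (-2, -5), (-2, -6)]
Fold 1: move[4]->D => LDDDDDDD VALID
Fold 2: move[7]->R => LDDDDDDR VALID
Fold 3: move[2]->R => LDRDDDDR VALID
Fold 4: move[1]->L => LLRDDDDR INVALID (collision), skipped
Fold 5: move[7]->L => LDRDDDDL VALID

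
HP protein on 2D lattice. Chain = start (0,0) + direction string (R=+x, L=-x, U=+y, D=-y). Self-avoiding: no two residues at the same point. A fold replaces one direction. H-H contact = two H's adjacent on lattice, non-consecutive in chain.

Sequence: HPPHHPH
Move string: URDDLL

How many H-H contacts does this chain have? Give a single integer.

Positions: [(0, 0), (0, 1), (1, 1), (1, 0), (1, -1), (0, -1), (-1, -1)]
H-H contact: residue 0 @(0,0) - residue 3 @(1, 0)

Answer: 1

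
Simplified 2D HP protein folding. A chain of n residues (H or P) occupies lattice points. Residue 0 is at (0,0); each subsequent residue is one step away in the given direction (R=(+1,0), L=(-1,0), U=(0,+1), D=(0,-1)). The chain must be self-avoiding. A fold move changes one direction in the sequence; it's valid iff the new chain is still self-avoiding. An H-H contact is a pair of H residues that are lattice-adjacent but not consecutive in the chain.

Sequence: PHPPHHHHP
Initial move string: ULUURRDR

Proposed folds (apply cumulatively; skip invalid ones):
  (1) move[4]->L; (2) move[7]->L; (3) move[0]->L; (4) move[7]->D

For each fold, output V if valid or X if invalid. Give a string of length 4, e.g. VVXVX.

Initial: ULUURRDR -> [(0, 0), (0, 1), (-1, 1), (-1, 2), (-1, 3), (0, 3), (1, 3), (1, 2), (2, 2)]
Fold 1: move[4]->L => ULUULRDR INVALID (collision), skipped
Fold 2: move[7]->L => ULUURRDL VALID
Fold 3: move[0]->L => LLUURRDL VALID
Fold 4: move[7]->D => LLUURRDD INVALID (collision), skipped

Answer: XVVX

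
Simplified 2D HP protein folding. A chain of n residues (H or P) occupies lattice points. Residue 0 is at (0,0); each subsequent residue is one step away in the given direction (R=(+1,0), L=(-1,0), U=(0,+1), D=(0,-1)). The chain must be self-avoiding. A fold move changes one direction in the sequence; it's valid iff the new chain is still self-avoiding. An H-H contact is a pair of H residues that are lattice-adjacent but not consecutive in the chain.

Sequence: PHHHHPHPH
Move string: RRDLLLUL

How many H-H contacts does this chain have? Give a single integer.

Answer: 1

Derivation:
Positions: [(0, 0), (1, 0), (2, 0), (2, -1), (1, -1), (0, -1), (-1, -1), (-1, 0), (-2, 0)]
H-H contact: residue 1 @(1,0) - residue 4 @(1, -1)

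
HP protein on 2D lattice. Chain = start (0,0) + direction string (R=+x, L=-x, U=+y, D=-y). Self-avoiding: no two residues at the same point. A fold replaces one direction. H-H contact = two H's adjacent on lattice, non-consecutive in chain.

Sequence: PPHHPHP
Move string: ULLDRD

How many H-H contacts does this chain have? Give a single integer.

Positions: [(0, 0), (0, 1), (-1, 1), (-2, 1), (-2, 0), (-1, 0), (-1, -1)]
H-H contact: residue 2 @(-1,1) - residue 5 @(-1, 0)

Answer: 1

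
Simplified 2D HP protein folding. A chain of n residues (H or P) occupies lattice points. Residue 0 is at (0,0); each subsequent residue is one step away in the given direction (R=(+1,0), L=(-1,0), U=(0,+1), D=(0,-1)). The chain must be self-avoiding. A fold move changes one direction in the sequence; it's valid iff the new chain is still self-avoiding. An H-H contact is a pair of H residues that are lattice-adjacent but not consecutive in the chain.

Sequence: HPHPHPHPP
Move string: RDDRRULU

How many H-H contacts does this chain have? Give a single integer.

Positions: [(0, 0), (1, 0), (1, -1), (1, -2), (2, -2), (3, -2), (3, -1), (2, -1), (2, 0)]
No H-H contacts found.

Answer: 0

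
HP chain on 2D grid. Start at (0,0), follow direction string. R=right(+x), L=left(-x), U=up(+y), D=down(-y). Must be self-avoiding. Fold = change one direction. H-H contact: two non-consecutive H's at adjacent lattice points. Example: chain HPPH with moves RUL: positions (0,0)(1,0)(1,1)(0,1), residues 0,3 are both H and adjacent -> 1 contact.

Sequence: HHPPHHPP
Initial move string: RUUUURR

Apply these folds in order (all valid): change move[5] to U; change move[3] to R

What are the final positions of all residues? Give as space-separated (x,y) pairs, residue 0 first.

Initial moves: RUUUURR
Fold: move[5]->U => RUUUUUR (positions: [(0, 0), (1, 0), (1, 1), (1, 2), (1, 3), (1, 4), (1, 5), (2, 5)])
Fold: move[3]->R => RUURUUR (positions: [(0, 0), (1, 0), (1, 1), (1, 2), (2, 2), (2, 3), (2, 4), (3, 4)])

Answer: (0,0) (1,0) (1,1) (1,2) (2,2) (2,3) (2,4) (3,4)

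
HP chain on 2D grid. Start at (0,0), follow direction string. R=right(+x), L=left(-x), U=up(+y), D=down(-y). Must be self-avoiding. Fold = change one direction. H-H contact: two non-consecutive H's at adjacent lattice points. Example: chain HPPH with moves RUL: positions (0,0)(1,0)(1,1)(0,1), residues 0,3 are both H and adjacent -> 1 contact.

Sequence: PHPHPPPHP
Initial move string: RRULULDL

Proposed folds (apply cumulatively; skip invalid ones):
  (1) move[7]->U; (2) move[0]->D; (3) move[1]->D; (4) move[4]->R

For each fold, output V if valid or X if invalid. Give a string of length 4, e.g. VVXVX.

Initial: RRULULDL -> [(0, 0), (1, 0), (2, 0), (2, 1), (1, 1), (1, 2), (0, 2), (0, 1), (-1, 1)]
Fold 1: move[7]->U => RRULULDU INVALID (collision), skipped
Fold 2: move[0]->D => DRULULDL INVALID (collision), skipped
Fold 3: move[1]->D => RDULULDL INVALID (collision), skipped
Fold 4: move[4]->R => RRULRLDL INVALID (collision), skipped

Answer: XXXX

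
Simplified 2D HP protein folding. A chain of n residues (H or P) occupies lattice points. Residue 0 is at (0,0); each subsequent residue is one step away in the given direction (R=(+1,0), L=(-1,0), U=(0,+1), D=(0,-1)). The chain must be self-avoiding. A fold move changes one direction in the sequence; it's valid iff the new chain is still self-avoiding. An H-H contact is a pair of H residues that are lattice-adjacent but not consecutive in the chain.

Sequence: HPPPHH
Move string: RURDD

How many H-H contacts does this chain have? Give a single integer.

Answer: 0

Derivation:
Positions: [(0, 0), (1, 0), (1, 1), (2, 1), (2, 0), (2, -1)]
No H-H contacts found.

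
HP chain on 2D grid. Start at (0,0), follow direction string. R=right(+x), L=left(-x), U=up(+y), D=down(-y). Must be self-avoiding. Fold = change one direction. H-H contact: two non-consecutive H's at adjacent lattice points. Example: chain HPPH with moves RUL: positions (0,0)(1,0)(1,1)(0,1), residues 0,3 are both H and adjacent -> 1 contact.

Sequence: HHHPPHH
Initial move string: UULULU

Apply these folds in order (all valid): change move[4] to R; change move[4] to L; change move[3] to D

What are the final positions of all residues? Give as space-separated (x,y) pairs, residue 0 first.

Answer: (0,0) (0,1) (0,2) (-1,2) (-1,1) (-2,1) (-2,2)

Derivation:
Initial moves: UULULU
Fold: move[4]->R => UULURU (positions: [(0, 0), (0, 1), (0, 2), (-1, 2), (-1, 3), (0, 3), (0, 4)])
Fold: move[4]->L => UULULU (positions: [(0, 0), (0, 1), (0, 2), (-1, 2), (-1, 3), (-2, 3), (-2, 4)])
Fold: move[3]->D => UULDLU (positions: [(0, 0), (0, 1), (0, 2), (-1, 2), (-1, 1), (-2, 1), (-2, 2)])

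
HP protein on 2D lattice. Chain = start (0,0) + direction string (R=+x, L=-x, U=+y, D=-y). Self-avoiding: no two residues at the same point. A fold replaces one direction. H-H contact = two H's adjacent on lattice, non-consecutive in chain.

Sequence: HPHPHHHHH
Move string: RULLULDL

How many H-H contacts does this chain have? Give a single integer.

Answer: 1

Derivation:
Positions: [(0, 0), (1, 0), (1, 1), (0, 1), (-1, 1), (-1, 2), (-2, 2), (-2, 1), (-3, 1)]
H-H contact: residue 4 @(-1,1) - residue 7 @(-2, 1)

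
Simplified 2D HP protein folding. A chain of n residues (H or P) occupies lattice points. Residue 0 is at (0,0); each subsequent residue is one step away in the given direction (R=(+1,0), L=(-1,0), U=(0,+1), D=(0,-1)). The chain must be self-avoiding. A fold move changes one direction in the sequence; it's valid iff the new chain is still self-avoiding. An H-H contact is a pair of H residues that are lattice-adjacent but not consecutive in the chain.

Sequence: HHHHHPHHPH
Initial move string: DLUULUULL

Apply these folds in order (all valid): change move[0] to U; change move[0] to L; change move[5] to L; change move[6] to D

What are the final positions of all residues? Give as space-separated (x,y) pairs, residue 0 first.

Answer: (0,0) (-1,0) (-2,0) (-2,1) (-2,2) (-3,2) (-4,2) (-4,1) (-5,1) (-6,1)

Derivation:
Initial moves: DLUULUULL
Fold: move[0]->U => ULUULUULL (positions: [(0, 0), (0, 1), (-1, 1), (-1, 2), (-1, 3), (-2, 3), (-2, 4), (-2, 5), (-3, 5), (-4, 5)])
Fold: move[0]->L => LLUULUULL (positions: [(0, 0), (-1, 0), (-2, 0), (-2, 1), (-2, 2), (-3, 2), (-3, 3), (-3, 4), (-4, 4), (-5, 4)])
Fold: move[5]->L => LLUULLULL (positions: [(0, 0), (-1, 0), (-2, 0), (-2, 1), (-2, 2), (-3, 2), (-4, 2), (-4, 3), (-5, 3), (-6, 3)])
Fold: move[6]->D => LLUULLDLL (positions: [(0, 0), (-1, 0), (-2, 0), (-2, 1), (-2, 2), (-3, 2), (-4, 2), (-4, 1), (-5, 1), (-6, 1)])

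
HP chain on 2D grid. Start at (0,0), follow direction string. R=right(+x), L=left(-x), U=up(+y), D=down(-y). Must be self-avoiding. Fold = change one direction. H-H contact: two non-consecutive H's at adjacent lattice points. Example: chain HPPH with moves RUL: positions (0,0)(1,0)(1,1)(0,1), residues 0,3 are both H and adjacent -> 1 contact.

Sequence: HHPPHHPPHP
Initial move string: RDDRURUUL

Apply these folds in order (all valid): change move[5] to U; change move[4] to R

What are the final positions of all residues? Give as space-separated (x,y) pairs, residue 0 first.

Initial moves: RDDRURUUL
Fold: move[5]->U => RDDRUUUUL (positions: [(0, 0), (1, 0), (1, -1), (1, -2), (2, -2), (2, -1), (2, 0), (2, 1), (2, 2), (1, 2)])
Fold: move[4]->R => RDDRRUUUL (positions: [(0, 0), (1, 0), (1, -1), (1, -2), (2, -2), (3, -2), (3, -1), (3, 0), (3, 1), (2, 1)])

Answer: (0,0) (1,0) (1,-1) (1,-2) (2,-2) (3,-2) (3,-1) (3,0) (3,1) (2,1)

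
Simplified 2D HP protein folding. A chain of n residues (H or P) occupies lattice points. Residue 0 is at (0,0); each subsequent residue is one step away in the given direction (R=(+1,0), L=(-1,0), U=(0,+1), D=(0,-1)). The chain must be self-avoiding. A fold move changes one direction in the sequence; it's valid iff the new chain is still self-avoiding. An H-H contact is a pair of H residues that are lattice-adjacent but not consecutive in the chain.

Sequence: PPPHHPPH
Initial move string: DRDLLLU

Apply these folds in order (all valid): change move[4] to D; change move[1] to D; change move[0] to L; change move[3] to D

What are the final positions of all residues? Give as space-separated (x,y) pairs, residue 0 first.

Initial moves: DRDLLLU
Fold: move[4]->D => DRDLDLU (positions: [(0, 0), (0, -1), (1, -1), (1, -2), (0, -2), (0, -3), (-1, -3), (-1, -2)])
Fold: move[1]->D => DDDLDLU (positions: [(0, 0), (0, -1), (0, -2), (0, -3), (-1, -3), (-1, -4), (-2, -4), (-2, -3)])
Fold: move[0]->L => LDDLDLU (positions: [(0, 0), (-1, 0), (-1, -1), (-1, -2), (-2, -2), (-2, -3), (-3, -3), (-3, -2)])
Fold: move[3]->D => LDDDDLU (positions: [(0, 0), (-1, 0), (-1, -1), (-1, -2), (-1, -3), (-1, -4), (-2, -4), (-2, -3)])

Answer: (0,0) (-1,0) (-1,-1) (-1,-2) (-1,-3) (-1,-4) (-2,-4) (-2,-3)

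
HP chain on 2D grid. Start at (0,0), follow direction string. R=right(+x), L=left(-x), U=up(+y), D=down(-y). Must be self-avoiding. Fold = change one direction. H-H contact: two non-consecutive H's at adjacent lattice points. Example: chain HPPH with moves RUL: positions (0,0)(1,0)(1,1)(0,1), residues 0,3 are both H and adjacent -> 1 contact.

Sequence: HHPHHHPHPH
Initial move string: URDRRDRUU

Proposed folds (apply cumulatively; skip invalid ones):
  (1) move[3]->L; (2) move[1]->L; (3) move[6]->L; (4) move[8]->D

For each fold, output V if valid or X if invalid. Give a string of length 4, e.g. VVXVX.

Answer: XXXX

Derivation:
Initial: URDRRDRUU -> [(0, 0), (0, 1), (1, 1), (1, 0), (2, 0), (3, 0), (3, -1), (4, -1), (4, 0), (4, 1)]
Fold 1: move[3]->L => URDLRDRUU INVALID (collision), skipped
Fold 2: move[1]->L => ULDRRDRUU INVALID (collision), skipped
Fold 3: move[6]->L => URDRRDLUU INVALID (collision), skipped
Fold 4: move[8]->D => URDRRDRUD INVALID (collision), skipped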